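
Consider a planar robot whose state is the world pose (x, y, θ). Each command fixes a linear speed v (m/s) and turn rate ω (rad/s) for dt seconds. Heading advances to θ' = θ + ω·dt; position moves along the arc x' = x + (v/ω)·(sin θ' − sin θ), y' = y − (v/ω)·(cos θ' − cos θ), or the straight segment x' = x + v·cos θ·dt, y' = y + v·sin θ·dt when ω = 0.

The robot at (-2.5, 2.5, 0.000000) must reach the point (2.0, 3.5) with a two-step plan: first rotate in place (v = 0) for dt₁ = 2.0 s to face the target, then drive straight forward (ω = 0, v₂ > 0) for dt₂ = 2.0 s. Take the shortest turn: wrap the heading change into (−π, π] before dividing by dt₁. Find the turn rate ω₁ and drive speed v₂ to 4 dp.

ω₁ = 0.1093, v₂ = 2.3049

heading to target = atan2(3.5−2.5, 2−-2.5) = 0.2187
Δθ = wrap(0.2187 − 0.0000) = 0.2187; ω₁ = Δθ/dt₁ = 0.1093
distance = √((2−-2.5)² + (3.5−2.5)²) = 4.6098; v₂ = distance/dt₂ = 2.3049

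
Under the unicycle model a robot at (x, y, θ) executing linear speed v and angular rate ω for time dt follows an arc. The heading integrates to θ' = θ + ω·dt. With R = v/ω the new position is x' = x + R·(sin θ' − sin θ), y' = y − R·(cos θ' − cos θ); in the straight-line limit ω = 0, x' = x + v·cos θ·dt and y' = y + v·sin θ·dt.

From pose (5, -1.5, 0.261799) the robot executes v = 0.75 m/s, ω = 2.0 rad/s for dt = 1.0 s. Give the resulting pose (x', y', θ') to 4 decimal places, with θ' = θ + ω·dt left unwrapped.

θ' = 0.2618 + 2.0·1.0 = 2.2618
R = v/ω = 0.75/2.0 = 0.3750
x' = 5 + 0.3750·(sin 2.2618 − sin 0.2618) = 5.1919
y' = -1.5 − 0.3750·(cos 2.2618 − cos 0.2618) = -0.8988

(5.1919, -0.8988, 2.2618)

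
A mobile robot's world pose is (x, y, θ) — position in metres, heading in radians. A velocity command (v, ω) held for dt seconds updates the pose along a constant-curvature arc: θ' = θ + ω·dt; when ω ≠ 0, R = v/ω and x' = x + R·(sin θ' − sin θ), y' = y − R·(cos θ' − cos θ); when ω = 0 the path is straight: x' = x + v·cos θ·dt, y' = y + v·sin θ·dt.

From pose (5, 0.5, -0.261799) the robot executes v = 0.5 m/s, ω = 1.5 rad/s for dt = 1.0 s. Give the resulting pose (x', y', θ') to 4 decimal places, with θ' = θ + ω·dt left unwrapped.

(5.4013, 0.7131, 1.2382)

θ' = -0.2618 + 1.5·1.0 = 1.2382
R = v/ω = 0.5/1.5 = 0.3333
x' = 5 + 0.3333·(sin 1.2382 − sin -0.2618) = 5.4013
y' = 0.5 − 0.3333·(cos 1.2382 − cos -0.2618) = 0.7131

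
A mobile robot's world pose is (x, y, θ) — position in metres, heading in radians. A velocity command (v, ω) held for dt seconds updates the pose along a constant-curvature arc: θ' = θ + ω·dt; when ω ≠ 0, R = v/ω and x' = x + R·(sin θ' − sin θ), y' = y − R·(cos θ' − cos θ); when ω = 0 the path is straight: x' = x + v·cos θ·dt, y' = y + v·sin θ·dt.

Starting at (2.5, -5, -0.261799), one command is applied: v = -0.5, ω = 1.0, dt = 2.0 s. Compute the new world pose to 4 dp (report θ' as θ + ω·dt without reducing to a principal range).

(1.8776, -5.5663, 1.7382)

θ' = -0.2618 + 1.0·2.0 = 1.7382
R = v/ω = -0.5/1.0 = -0.5000
x' = 2.5 + -0.5000·(sin 1.7382 − sin -0.2618) = 1.8776
y' = -5 − -0.5000·(cos 1.7382 − cos -0.2618) = -5.5663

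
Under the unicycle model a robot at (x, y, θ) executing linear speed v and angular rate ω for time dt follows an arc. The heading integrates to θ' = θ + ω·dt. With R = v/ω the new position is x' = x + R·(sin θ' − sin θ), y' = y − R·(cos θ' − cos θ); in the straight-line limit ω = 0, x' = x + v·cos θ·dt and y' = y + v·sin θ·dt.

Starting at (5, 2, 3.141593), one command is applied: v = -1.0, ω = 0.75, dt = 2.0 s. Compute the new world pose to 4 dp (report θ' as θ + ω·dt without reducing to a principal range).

(6.3300, 3.2390, 4.6416)

θ' = 3.1416 + 0.75·2.0 = 4.6416
R = v/ω = -1.0/0.75 = -1.3333
x' = 5 + -1.3333·(sin 4.6416 − sin 3.1416) = 6.3300
y' = 2 − -1.3333·(cos 4.6416 − cos 3.1416) = 3.2390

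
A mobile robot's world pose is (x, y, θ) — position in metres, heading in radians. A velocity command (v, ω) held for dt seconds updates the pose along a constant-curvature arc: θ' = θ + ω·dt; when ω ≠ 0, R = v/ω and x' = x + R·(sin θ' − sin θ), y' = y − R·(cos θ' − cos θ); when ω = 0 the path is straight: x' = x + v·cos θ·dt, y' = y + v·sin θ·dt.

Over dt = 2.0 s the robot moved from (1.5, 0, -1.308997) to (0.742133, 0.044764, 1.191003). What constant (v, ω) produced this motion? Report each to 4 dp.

Δθ = 1.191003 − -1.308997 = 2.500000
ω = Δθ/dt = 2.500000/2.0 = 1.2500
R = Δx/(sin θ' − sin θ) = -0.4000
v = R·ω = -0.4000·1.2500 = -0.5000

v = -0.5000, ω = 1.2500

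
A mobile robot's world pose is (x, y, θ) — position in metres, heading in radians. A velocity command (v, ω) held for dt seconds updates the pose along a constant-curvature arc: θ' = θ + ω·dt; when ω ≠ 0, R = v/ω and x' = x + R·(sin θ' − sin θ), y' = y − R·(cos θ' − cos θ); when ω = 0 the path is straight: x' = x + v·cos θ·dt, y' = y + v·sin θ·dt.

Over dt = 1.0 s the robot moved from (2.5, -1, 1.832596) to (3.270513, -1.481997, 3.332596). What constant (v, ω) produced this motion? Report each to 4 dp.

v = -1.0000, ω = 1.5000

Δθ = 3.332596 − 1.832596 = 1.500000
ω = Δθ/dt = 1.500000/1.0 = 1.5000
R = Δx/(sin θ' − sin θ) = -0.6667
v = R·ω = -0.6667·1.5000 = -1.0000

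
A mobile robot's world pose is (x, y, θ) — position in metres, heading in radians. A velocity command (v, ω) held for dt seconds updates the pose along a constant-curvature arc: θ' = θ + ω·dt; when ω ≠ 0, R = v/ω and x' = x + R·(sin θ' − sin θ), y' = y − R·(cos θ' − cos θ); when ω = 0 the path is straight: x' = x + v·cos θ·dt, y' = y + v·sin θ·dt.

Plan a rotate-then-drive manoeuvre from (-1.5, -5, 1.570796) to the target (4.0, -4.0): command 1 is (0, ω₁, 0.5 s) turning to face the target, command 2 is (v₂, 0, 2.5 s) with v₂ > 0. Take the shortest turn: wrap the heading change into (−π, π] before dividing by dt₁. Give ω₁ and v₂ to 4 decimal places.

heading to target = atan2(-4−-5, 4−-1.5) = 0.1799
Δθ = wrap(0.1799 − 1.5708) = -1.3909; ω₁ = Δθ/dt₁ = -2.7819
distance = √((4−-1.5)² + (-4−-5)²) = 5.5902; v₂ = distance/dt₂ = 2.2361

ω₁ = -2.7819, v₂ = 2.2361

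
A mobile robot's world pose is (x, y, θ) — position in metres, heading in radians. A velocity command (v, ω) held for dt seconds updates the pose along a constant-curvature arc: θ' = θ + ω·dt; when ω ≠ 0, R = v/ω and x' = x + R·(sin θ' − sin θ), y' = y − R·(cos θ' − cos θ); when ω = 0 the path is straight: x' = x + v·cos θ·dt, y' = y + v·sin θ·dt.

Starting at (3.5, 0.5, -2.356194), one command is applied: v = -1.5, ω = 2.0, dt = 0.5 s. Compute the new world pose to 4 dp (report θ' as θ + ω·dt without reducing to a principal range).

θ' = -2.3562 + 2.0·0.5 = -1.3562
R = v/ω = -1.5/2.0 = -0.7500
x' = 3.5 + -0.7500·(sin -1.3562 − sin -2.3562) = 3.7025
y' = 0.5 − -0.7500·(cos -1.3562 − cos -2.3562) = 1.1900

(3.7025, 1.1900, -1.3562)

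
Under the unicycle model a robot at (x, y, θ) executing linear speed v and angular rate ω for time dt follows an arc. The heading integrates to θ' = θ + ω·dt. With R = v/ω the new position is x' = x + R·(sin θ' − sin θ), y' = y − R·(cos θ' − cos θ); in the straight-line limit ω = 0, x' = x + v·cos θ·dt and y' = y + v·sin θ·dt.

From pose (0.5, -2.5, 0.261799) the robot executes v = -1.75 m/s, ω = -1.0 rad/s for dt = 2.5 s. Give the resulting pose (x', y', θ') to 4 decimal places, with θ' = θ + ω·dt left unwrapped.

(-1.3274, 0.2735, -2.2382)

θ' = 0.2618 + -1.0·2.5 = -2.2382
R = v/ω = -1.75/-1.0 = 1.7500
x' = 0.5 + 1.7500·(sin -2.2382 − sin 0.2618) = -1.3274
y' = -2.5 − 1.7500·(cos -2.2382 − cos 0.2618) = 0.2735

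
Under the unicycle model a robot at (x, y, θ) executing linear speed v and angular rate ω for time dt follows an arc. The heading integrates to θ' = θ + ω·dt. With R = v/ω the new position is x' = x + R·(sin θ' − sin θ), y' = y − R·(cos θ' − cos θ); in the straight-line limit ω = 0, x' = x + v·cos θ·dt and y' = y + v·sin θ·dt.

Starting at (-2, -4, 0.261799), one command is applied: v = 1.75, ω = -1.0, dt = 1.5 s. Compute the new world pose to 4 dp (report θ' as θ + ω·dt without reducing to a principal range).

(0.1070, -5.1190, -1.2382)

θ' = 0.2618 + -1.0·1.5 = -1.2382
R = v/ω = 1.75/-1.0 = -1.7500
x' = -2 + -1.7500·(sin -1.2382 − sin 0.2618) = 0.1070
y' = -4 − -1.7500·(cos -1.2382 − cos 0.2618) = -5.1190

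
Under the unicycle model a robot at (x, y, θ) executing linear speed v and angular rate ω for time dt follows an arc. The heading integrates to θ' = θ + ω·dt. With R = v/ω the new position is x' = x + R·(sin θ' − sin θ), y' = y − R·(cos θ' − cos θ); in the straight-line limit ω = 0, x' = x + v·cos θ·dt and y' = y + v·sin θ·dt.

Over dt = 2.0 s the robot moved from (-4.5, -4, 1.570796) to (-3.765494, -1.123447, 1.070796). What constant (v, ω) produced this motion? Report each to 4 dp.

Δθ = 1.070796 − 1.570796 = -0.500000
ω = Δθ/dt = -0.500000/2.0 = -0.2500
R = −Δy/(cos θ' − cos θ) = -6.0000
v = R·ω = -6.0000·-0.2500 = 1.5000

v = 1.5000, ω = -0.2500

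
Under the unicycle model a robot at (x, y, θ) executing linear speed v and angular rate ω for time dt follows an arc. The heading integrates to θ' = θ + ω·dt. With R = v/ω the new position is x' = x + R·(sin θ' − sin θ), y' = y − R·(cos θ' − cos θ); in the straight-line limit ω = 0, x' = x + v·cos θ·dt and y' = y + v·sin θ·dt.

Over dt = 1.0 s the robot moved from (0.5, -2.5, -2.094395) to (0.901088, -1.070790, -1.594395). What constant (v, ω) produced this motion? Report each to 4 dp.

v = -1.5000, ω = 0.5000

Δθ = -1.594395 − -2.094395 = 0.500000
ω = Δθ/dt = 0.500000/1.0 = 0.5000
R = −Δy/(cos θ' − cos θ) = -3.0000
v = R·ω = -3.0000·0.5000 = -1.5000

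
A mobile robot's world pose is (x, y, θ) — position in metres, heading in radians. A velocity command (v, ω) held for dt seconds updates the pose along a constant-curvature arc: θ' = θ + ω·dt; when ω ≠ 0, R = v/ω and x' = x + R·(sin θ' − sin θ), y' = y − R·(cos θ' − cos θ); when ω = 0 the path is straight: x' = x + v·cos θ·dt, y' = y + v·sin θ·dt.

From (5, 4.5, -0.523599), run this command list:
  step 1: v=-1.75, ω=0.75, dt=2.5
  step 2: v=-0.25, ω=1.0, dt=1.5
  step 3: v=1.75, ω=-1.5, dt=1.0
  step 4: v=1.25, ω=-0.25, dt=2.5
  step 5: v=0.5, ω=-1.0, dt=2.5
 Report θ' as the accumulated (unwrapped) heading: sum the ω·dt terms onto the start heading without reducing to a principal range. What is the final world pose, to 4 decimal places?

step 1: θ'=1.3514 (R=-2.3333) → pose (1.5559, 2.9871, 1.3514)
step 2: θ'=2.8514 (R=-0.2500) → pose (1.7284, 2.6931, 2.8514)
step 3: θ'=1.3514 (R=-1.1667) → pose (0.9235, 4.0649, 1.3514)
step 4: θ'=0.7264 (R=-5.0000) → pose (2.4828, 6.7146, 0.7264)
step 5: θ'=-1.7736 (R=-0.5000) → pose (3.3046, 6.2401, -1.7736)

(3.3046, 6.2401, -1.7736)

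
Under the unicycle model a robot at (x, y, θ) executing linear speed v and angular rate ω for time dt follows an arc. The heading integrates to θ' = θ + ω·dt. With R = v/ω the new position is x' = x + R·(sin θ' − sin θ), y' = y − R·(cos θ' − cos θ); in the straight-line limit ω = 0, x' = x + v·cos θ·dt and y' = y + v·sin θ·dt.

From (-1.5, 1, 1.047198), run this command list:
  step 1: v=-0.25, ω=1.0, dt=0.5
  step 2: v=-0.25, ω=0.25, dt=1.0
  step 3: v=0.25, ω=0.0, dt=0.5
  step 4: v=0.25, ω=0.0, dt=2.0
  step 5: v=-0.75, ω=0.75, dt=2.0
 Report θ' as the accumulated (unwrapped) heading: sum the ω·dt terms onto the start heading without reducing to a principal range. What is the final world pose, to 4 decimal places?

(-0.5190, 0.4784, 3.2972)

step 1: θ'=1.5472 (R=-0.2500) → pose (-1.5334, 0.8809, 1.5472)
step 2: θ'=1.7972 (R=-1.0000) → pose (-1.5082, 0.6328, 1.7972)
step 3: θ'=1.7972 (straight) → pose (-1.5362, 0.7546, 1.7972)
step 4: θ'=1.7972 (straight) → pose (-1.6485, 1.2419, 1.7972)
step 5: θ'=3.2972 (R=-1.0000) → pose (-0.5190, 0.4784, 3.2972)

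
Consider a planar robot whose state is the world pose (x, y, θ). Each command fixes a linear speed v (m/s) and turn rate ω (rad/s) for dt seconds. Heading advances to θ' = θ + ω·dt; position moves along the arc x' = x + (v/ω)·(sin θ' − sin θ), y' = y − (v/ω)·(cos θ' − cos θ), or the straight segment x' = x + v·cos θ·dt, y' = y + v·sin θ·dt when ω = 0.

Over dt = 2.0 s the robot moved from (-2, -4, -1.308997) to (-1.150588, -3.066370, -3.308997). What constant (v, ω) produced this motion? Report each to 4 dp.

Δθ = -3.308997 − -1.308997 = -2.000000
ω = Δθ/dt = -2.000000/2.0 = -1.0000
R = −Δy/(cos θ' − cos θ) = 0.7500
v = R·ω = 0.7500·-1.0000 = -0.7500

v = -0.7500, ω = -1.0000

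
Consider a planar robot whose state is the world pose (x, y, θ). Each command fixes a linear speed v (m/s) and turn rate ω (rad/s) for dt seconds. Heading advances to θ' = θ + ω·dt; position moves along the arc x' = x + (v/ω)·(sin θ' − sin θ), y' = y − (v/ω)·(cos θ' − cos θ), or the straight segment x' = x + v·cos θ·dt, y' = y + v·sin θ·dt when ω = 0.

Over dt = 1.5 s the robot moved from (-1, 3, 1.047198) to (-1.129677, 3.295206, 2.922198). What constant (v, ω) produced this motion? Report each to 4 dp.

v = 0.2500, ω = 1.2500

Δθ = 2.922198 − 1.047198 = 1.875000
ω = Δθ/dt = 1.875000/1.5 = 1.2500
R = −Δy/(cos θ' − cos θ) = 0.2000
v = R·ω = 0.2000·1.2500 = 0.2500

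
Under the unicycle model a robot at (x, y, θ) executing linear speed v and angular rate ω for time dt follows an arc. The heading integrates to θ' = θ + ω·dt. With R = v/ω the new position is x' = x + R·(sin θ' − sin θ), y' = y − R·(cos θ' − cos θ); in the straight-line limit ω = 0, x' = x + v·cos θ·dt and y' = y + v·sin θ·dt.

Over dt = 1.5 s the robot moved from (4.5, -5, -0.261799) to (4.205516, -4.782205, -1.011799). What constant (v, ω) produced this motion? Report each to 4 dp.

Δθ = -1.011799 − -0.261799 = -0.750000
ω = Δθ/dt = -0.750000/1.5 = -0.5000
R = Δx/(sin θ' − sin θ) = 0.5000
v = R·ω = 0.5000·-0.5000 = -0.2500

v = -0.2500, ω = -0.5000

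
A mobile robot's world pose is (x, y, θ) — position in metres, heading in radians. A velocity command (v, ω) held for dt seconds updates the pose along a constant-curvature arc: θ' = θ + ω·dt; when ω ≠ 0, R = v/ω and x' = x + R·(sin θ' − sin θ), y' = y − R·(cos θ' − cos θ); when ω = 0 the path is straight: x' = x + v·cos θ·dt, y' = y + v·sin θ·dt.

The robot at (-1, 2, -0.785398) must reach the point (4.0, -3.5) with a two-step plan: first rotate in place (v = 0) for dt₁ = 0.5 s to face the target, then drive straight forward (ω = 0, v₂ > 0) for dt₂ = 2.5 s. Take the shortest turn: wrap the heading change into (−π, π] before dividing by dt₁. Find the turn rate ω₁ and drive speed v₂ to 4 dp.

heading to target = atan2(-3.5−2, 4−-1) = -0.8330
Δθ = wrap(-0.8330 − -0.7854) = -0.0476; ω₁ = Δθ/dt₁ = -0.0952
distance = √((4−-1)² + (-3.5−2)²) = 7.4330; v₂ = distance/dt₂ = 2.9732

ω₁ = -0.0952, v₂ = 2.9732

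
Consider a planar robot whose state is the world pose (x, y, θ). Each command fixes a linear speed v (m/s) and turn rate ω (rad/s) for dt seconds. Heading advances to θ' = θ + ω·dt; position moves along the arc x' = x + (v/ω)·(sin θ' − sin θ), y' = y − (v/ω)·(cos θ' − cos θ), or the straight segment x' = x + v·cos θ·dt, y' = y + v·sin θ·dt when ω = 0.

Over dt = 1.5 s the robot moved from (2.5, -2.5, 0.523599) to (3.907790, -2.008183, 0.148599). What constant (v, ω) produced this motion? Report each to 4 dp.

Δθ = 0.148599 − 0.523599 = -0.375000
ω = Δθ/dt = -0.375000/1.5 = -0.2500
R = Δx/(sin θ' − sin θ) = -4.0000
v = R·ω = -4.0000·-0.2500 = 1.0000

v = 1.0000, ω = -0.2500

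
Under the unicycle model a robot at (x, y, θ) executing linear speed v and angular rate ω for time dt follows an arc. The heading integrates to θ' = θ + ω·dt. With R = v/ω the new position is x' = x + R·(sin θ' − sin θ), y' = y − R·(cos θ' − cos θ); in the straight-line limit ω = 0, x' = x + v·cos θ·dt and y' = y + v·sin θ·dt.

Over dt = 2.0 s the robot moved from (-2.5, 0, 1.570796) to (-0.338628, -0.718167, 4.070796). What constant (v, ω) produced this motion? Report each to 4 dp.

v = -1.5000, ω = 1.2500

Δθ = 4.070796 − 1.570796 = 2.500000
ω = Δθ/dt = 2.500000/2.0 = 1.2500
R = Δx/(sin θ' − sin θ) = -1.2000
v = R·ω = -1.2000·1.2500 = -1.5000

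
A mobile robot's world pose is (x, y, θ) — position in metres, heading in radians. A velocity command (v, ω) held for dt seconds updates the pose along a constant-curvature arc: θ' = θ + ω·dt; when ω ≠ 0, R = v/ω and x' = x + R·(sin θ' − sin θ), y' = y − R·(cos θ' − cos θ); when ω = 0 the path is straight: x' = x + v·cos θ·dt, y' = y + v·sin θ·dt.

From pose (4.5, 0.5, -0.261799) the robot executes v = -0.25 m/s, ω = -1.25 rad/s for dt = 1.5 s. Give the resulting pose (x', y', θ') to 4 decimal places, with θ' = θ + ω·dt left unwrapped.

θ' = -0.2618 + -1.25·1.5 = -2.1368
R = v/ω = -0.25/-1.25 = 0.2000
x' = 4.5 + 0.2000·(sin -2.1368 − sin -0.2618) = 4.3830
y' = 0.5 − 0.2000·(cos -2.1368 − cos -0.2618) = 0.8004

(4.3830, 0.8004, -2.1368)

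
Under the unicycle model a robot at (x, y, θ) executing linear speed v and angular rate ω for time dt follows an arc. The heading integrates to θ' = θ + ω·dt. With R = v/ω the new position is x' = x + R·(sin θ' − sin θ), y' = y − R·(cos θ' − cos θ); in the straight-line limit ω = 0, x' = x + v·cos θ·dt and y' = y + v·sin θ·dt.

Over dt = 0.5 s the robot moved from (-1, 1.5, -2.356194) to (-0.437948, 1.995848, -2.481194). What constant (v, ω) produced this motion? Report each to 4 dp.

v = -1.5000, ω = -0.2500

Δθ = -2.481194 − -2.356194 = -0.125000
ω = Δθ/dt = -0.125000/0.5 = -0.2500
R = Δx/(sin θ' − sin θ) = 6.0000
v = R·ω = 6.0000·-0.2500 = -1.5000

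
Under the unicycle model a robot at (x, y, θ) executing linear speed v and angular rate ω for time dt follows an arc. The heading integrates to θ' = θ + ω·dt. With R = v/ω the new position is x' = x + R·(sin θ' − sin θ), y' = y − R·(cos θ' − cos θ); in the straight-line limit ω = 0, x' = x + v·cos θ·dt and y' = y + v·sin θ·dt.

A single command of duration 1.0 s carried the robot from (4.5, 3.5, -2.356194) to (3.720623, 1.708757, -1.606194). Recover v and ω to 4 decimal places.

v = 2.0000, ω = 0.7500

Δθ = -1.606194 − -2.356194 = 0.750000
ω = Δθ/dt = 0.750000/1.0 = 0.7500
R = −Δy/(cos θ' − cos θ) = 2.6667
v = R·ω = 2.6667·0.7500 = 2.0000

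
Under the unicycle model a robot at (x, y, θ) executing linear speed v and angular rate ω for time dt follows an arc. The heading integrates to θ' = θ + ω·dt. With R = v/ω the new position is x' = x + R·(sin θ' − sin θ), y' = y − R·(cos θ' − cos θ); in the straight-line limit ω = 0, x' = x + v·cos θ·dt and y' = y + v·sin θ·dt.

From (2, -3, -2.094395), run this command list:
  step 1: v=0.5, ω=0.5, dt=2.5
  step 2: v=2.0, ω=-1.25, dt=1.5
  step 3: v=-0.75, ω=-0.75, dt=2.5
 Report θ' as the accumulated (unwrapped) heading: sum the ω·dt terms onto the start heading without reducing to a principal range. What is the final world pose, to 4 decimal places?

(2.9808, -7.4809, -4.5944)

step 1: θ'=-0.8444 (R=1.0000) → pose (2.1185, -4.1642, -0.8444)
step 2: θ'=-2.7194 (R=-1.6000) → pose (1.5780, -6.6864, -2.7194)
step 3: θ'=-4.5944 (R=1.0000) → pose (2.9808, -7.4809, -4.5944)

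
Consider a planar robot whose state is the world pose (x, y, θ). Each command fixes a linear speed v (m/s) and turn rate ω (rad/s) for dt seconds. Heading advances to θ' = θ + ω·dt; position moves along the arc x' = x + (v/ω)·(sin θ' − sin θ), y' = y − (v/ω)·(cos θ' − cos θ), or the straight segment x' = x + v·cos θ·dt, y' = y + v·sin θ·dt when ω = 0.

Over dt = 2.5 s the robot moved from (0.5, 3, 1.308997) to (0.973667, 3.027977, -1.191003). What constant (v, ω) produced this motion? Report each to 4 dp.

v = 0.2500, ω = -1.0000

Δθ = -1.191003 − 1.308997 = -2.500000
ω = Δθ/dt = -2.500000/2.5 = -1.0000
R = Δx/(sin θ' − sin θ) = -0.2500
v = R·ω = -0.2500·-1.0000 = 0.2500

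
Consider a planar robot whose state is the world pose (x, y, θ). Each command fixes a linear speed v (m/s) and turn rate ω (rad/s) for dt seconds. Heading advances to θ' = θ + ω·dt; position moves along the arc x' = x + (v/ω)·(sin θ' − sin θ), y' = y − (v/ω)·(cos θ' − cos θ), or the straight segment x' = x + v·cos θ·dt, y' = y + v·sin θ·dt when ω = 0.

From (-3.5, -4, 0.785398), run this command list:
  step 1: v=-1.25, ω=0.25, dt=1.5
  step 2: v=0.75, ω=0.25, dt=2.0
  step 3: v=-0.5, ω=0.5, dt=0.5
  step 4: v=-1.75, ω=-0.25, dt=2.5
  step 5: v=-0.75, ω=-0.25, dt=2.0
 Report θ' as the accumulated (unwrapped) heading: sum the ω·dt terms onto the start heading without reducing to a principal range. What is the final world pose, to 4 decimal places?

(-4.8998, -9.8982, 0.7854)

step 1: θ'=1.1604 (R=-5.0000) → pose (-4.5493, -5.5407, 1.1604)
step 2: θ'=1.6604 (R=3.0000) → pose (-4.3122, -4.0753, 1.6604)
step 3: θ'=1.9104 (R=-1.0000) → pose (-4.2591, -4.3189, 1.9104)
step 4: θ'=1.2854 (R=7.0000) → pose (-4.1425, -8.6215, 1.2854)
step 5: θ'=0.7854 (R=3.0000) → pose (-4.8998, -9.8982, 0.7854)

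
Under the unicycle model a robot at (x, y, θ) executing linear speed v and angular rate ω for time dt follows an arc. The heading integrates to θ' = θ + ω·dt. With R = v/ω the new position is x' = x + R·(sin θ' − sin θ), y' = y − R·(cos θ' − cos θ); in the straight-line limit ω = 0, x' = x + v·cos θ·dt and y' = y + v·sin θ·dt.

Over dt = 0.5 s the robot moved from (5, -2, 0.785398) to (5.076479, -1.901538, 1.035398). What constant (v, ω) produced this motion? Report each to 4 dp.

v = 0.2500, ω = 0.5000

Δθ = 1.035398 − 0.785398 = 0.250000
ω = Δθ/dt = 0.250000/0.5 = 0.5000
R = −Δy/(cos θ' − cos θ) = 0.5000
v = R·ω = 0.5000·0.5000 = 0.2500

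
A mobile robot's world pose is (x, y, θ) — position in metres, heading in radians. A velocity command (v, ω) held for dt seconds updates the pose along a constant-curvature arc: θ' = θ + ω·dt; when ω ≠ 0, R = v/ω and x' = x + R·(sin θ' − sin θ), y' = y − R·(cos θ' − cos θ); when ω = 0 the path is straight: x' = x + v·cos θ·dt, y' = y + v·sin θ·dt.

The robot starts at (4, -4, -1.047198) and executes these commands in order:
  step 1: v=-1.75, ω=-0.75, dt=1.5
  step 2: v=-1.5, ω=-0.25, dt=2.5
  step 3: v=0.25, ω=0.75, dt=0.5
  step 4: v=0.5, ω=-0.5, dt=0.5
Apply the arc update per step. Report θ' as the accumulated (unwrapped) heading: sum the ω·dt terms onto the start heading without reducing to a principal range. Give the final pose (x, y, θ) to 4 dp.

(6.7046, 0.5371, -2.6722)

step 1: θ'=-2.1722 (R=2.3333) → pose (4.0968, -1.5131, -2.1722)
step 2: θ'=-2.7972 (R=6.0000) → pose (7.0183, 0.7398, -2.7972)
step 3: θ'=-2.4222 (R=0.3333) → pose (6.9112, 0.6767, -2.4222)
step 4: θ'=-2.6722 (R=-1.0000) → pose (6.7046, 0.5371, -2.6722)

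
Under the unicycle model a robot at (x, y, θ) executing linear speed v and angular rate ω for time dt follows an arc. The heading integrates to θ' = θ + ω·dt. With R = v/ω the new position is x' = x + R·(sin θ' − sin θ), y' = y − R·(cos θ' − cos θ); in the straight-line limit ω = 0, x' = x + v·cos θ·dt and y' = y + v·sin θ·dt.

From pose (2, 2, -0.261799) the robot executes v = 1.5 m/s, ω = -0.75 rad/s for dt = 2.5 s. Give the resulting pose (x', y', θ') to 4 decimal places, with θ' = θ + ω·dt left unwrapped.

(3.1705, -1.0044, -2.1368)

θ' = -0.2618 + -0.75·2.5 = -2.1368
R = v/ω = 1.5/-0.75 = -2.0000
x' = 2 + -2.0000·(sin -2.1368 − sin -0.2618) = 3.1705
y' = 2 − -2.0000·(cos -2.1368 − cos -0.2618) = -1.0044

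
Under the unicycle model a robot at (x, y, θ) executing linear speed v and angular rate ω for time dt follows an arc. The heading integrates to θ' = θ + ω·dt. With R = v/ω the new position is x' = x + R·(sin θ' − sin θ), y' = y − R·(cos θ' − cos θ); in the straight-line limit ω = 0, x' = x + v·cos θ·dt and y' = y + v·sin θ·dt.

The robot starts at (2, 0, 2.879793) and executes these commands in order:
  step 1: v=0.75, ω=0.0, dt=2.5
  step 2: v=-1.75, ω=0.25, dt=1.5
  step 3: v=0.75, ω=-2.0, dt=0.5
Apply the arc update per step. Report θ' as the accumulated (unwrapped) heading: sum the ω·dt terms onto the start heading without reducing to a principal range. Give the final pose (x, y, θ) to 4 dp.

step 1: θ'=2.8798 (straight) → pose (0.1889, 0.4853, 2.8798)
step 2: θ'=3.2548 (R=-7.0000) → pose (2.7913, 0.2916, 3.2548)
step 3: θ'=2.2548 (R=-0.3750) → pose (2.4583, 0.4272, 2.2548)

(2.4583, 0.4272, 2.2548)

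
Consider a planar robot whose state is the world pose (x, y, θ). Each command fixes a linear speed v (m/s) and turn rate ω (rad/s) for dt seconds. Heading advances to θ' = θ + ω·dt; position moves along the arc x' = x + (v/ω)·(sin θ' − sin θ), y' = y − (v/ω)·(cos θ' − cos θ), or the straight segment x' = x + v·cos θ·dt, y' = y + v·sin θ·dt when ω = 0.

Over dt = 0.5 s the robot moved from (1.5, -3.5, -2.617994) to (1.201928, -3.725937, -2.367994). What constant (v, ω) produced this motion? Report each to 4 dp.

Δθ = -2.367994 − -2.617994 = 0.250000
ω = Δθ/dt = 0.250000/0.5 = 0.5000
R = Δx/(sin θ' − sin θ) = 1.5000
v = R·ω = 1.5000·0.5000 = 0.7500

v = 0.7500, ω = 0.5000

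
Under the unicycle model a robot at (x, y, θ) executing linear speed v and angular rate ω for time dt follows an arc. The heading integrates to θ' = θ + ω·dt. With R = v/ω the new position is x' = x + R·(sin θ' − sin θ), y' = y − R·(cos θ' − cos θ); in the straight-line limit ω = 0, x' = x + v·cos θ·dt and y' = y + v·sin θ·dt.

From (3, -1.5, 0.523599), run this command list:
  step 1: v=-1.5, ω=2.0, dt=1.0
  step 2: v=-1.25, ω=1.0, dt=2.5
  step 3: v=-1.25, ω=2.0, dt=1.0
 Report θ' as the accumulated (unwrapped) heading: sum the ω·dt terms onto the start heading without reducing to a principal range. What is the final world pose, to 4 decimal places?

step 1: θ'=2.5236 (R=-0.7500) → pose (2.9404, -2.7608, 2.5236)
step 2: θ'=5.0236 (R=-1.2500) → pose (4.8547, -1.3592, 5.0236)
step 3: θ'=7.0236 (R=-0.6250) → pose (3.8381, -1.0892, 7.0236)

(3.8381, -1.0892, 7.0236)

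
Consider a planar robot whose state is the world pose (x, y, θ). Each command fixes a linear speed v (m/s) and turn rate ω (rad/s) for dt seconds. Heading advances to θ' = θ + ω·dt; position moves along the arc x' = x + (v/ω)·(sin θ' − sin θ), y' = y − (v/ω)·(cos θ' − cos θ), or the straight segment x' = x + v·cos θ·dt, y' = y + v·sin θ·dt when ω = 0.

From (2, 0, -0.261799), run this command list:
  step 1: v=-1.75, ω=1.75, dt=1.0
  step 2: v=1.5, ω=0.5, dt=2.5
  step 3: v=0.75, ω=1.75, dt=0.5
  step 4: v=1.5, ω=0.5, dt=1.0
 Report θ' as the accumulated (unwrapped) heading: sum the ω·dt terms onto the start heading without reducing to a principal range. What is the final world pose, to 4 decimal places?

step 1: θ'=1.4882 (R=-1.0000) → pose (0.7446, -0.8834, 1.4882)
step 2: θ'=2.7382 (R=3.0000) → pose (-1.0676, 2.1233, 2.7382)
step 3: θ'=3.6132 (R=0.4286) → pose (-1.4305, 2.1109, 3.6132)
step 4: θ'=4.1132 (R=3.0000) → pose (-2.5449, 1.1303, 4.1132)

(-2.5449, 1.1303, 4.1132)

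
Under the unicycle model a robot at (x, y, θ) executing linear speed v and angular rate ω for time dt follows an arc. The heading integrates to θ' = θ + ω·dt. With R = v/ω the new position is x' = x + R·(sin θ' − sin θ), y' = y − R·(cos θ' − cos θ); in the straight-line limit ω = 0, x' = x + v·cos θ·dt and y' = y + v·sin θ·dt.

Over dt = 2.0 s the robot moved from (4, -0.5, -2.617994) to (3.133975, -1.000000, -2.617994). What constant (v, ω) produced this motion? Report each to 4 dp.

v = 0.5000, ω = 0.0000

Δθ = -2.617994 − -2.617994 = 0.000000
ω = Δθ/dt = 0.000000/2.0 = 0.0000
ω = 0 → v = (Δx·cos θ + Δy·sin θ)/dt = 0.5000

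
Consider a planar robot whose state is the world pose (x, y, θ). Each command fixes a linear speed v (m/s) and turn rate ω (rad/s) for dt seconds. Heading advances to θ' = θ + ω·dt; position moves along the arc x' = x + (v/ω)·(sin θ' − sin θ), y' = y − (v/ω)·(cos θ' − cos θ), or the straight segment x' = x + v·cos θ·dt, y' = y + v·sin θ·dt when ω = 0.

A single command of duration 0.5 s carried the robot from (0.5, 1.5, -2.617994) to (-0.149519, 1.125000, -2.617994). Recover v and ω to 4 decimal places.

Δθ = -2.617994 − -2.617994 = 0.000000
ω = Δθ/dt = 0.000000/0.5 = 0.0000
ω = 0 → v = (Δx·cos θ + Δy·sin θ)/dt = 1.5000

v = 1.5000, ω = 0.0000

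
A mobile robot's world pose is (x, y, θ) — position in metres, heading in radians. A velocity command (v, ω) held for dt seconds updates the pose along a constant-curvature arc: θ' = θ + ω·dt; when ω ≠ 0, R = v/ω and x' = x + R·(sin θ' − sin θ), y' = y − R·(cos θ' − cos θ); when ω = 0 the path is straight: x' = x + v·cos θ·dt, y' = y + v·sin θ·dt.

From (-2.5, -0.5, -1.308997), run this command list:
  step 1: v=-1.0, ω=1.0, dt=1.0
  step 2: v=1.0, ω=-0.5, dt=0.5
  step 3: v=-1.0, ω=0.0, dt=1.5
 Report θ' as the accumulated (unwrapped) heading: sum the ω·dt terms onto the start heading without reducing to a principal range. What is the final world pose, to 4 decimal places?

step 1: θ'=-0.3090 (R=-1.0000) → pose (-3.1618, 0.1938, -0.3090)
step 2: θ'=-0.5590 (R=-2.0000) → pose (-2.7094, -0.0159, -0.5590)
step 3: θ'=-0.5590 (straight) → pose (-3.9810, 0.7796, -0.5590)

(-3.9810, 0.7796, -0.5590)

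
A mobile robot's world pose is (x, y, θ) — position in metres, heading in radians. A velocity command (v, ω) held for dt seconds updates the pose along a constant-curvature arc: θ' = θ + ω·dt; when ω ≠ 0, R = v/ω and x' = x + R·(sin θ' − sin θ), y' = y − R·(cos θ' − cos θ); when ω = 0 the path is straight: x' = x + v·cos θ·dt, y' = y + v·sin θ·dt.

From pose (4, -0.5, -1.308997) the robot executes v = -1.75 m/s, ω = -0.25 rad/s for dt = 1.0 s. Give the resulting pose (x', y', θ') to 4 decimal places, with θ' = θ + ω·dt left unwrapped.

(3.7620, 1.2291, -1.5590)

θ' = -1.3090 + -0.25·1.0 = -1.5590
R = v/ω = -1.75/-0.25 = 7.0000
x' = 4 + 7.0000·(sin -1.5590 − sin -1.3090) = 3.7620
y' = -0.5 − 7.0000·(cos -1.5590 − cos -1.3090) = 1.2291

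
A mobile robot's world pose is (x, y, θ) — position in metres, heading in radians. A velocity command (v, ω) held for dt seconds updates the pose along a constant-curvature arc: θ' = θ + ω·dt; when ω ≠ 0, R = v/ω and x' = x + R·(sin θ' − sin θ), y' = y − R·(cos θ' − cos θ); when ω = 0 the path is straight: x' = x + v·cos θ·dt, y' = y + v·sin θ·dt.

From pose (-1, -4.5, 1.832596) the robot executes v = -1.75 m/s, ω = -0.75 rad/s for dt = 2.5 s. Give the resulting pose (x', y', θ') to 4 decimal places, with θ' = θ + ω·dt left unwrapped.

θ' = 1.8326 + -0.75·2.5 = -0.0424
R = v/ω = -1.75/-0.75 = 2.3333
x' = -1 + 2.3333·(sin -0.0424 − sin 1.8326) = -3.3527
y' = -4.5 − 2.3333·(cos -0.0424 − cos 1.8326) = -7.4351

(-3.3527, -7.4351, -0.0424)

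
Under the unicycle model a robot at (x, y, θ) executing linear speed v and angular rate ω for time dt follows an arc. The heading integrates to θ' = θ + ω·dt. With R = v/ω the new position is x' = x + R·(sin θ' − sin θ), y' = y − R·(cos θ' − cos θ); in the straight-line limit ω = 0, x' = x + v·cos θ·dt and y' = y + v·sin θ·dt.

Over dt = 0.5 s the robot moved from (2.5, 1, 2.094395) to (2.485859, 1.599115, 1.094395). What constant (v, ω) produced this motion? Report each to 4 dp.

Δθ = 1.094395 − 2.094395 = -1.000000
ω = Δθ/dt = -1.000000/0.5 = -2.0000
R = −Δy/(cos θ' − cos θ) = -0.6250
v = R·ω = -0.6250·-2.0000 = 1.2500

v = 1.2500, ω = -2.0000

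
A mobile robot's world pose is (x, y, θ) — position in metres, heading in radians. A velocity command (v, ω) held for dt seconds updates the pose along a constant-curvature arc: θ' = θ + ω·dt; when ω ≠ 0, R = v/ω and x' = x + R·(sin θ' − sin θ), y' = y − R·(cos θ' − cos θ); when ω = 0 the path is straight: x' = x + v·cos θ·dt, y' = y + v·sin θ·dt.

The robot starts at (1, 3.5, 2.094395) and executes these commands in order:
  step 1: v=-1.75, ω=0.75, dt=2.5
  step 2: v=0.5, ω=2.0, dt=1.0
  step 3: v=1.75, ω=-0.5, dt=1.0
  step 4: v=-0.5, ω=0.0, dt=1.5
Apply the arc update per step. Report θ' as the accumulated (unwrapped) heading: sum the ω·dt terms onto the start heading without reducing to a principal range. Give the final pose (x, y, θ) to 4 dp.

(5.7948, 2.3010, 5.4694)

step 1: θ'=3.9694 (R=-2.3333) → pose (4.7391, 3.0882, 3.9694)
step 2: θ'=5.9694 (R=0.2500) → pose (4.8460, 2.6813, 5.9694)
step 3: θ'=5.4694 (R=-3.5000) → pose (6.3098, 1.7558, 5.4694)
step 4: θ'=5.4694 (straight) → pose (5.7948, 2.3010, 5.4694)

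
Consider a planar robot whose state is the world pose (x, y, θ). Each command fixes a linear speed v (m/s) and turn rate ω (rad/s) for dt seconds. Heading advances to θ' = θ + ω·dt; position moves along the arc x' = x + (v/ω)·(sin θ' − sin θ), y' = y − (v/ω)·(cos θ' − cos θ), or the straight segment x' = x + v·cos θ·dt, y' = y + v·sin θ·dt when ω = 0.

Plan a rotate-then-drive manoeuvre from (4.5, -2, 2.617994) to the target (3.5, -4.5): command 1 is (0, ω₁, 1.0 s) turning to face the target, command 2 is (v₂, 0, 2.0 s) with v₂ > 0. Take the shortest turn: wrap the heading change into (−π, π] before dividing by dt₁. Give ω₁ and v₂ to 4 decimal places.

heading to target = atan2(-4.5−-2, 3.5−4.5) = -1.9513
Δθ = wrap(-1.9513 − 2.6180) = 1.7139; ω₁ = Δθ/dt₁ = 1.7139
distance = √((3.5−4.5)² + (-4.5−-2)²) = 2.6926; v₂ = distance/dt₂ = 1.3463

ω₁ = 1.7139, v₂ = 1.3463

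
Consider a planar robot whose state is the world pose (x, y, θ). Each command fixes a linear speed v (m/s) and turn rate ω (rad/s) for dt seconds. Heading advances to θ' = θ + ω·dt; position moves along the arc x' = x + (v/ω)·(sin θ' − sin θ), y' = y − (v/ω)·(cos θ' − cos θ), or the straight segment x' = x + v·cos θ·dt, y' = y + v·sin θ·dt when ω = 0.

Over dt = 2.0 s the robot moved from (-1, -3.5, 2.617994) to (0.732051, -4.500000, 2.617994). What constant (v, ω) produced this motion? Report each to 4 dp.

v = -1.0000, ω = 0.0000

Δθ = 2.617994 − 2.617994 = 0.000000
ω = Δθ/dt = 0.000000/2.0 = 0.0000
ω = 0 → v = (Δx·cos θ + Δy·sin θ)/dt = -1.0000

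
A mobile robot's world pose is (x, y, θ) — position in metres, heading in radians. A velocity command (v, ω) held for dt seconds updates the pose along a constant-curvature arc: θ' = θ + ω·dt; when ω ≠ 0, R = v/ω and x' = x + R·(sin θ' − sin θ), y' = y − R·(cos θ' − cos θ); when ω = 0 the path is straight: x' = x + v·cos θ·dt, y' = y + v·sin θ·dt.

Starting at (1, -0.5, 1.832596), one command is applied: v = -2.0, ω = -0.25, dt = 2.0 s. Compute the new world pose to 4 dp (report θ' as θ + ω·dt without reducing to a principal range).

(1.0467, -4.4582, 1.3326)

θ' = 1.8326 + -0.25·2.0 = 1.3326
R = v/ω = -2.0/-0.25 = 8.0000
x' = 1 + 8.0000·(sin 1.3326 − sin 1.8326) = 1.0467
y' = -0.5 − 8.0000·(cos 1.3326 − cos 1.8326) = -4.4582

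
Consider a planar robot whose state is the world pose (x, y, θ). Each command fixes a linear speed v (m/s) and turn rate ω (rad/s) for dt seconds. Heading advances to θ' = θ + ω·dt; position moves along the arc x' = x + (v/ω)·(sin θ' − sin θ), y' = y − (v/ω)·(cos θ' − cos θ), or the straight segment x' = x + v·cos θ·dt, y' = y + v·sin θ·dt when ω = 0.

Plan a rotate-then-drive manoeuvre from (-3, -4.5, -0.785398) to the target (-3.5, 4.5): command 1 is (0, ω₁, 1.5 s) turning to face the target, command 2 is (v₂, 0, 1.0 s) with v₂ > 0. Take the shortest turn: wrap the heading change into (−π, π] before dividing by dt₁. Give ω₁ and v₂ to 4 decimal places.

heading to target = atan2(4.5−-4.5, -3.5−-3) = 1.6263
Δθ = wrap(1.6263 − -0.7854) = 2.4117; ω₁ = Δθ/dt₁ = 1.6078
distance = √((-3.5−-3)² + (4.5−-4.5)²) = 9.0139; v₂ = distance/dt₂ = 9.0139

ω₁ = 1.6078, v₂ = 9.0139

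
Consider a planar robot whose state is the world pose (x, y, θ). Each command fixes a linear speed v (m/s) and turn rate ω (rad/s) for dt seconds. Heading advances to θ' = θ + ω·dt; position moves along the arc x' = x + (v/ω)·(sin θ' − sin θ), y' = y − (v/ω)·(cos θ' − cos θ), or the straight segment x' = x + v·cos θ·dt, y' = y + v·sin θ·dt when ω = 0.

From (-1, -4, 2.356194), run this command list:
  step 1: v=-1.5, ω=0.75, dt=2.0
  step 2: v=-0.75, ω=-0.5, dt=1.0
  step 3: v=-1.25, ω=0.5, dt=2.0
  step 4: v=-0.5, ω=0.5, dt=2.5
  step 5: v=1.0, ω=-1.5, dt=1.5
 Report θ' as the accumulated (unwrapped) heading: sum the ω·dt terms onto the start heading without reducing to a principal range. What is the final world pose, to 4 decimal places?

(3.6126, -2.2359, 3.3562)

step 1: θ'=3.8562 (R=-2.0000) → pose (1.7248, -4.0965, 3.8562)
step 2: θ'=3.3562 (R=1.5000) → pose (2.3884, -3.7639, 3.3562)
step 3: θ'=4.3562 (R=-2.5000) → pose (4.1991, -2.1931, 4.3562)
step 4: θ'=5.6062 (R=-1.0000) → pose (3.8883, -1.0649, 5.6062)
step 5: θ'=3.3562 (R=-0.6667) → pose (3.6126, -2.2359, 3.3562)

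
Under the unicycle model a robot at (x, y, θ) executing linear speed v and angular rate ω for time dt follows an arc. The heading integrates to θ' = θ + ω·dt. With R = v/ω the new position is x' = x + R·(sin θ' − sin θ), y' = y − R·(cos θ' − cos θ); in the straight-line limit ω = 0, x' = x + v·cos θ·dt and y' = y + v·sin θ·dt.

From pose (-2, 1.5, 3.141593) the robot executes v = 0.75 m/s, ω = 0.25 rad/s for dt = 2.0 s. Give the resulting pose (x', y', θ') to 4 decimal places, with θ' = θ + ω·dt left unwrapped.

(-3.4383, 1.1327, 3.6416)

θ' = 3.1416 + 0.25·2.0 = 3.6416
R = v/ω = 0.75/0.25 = 3.0000
x' = -2 + 3.0000·(sin 3.6416 − sin 3.1416) = -3.4383
y' = 1.5 − 3.0000·(cos 3.6416 − cos 3.1416) = 1.1327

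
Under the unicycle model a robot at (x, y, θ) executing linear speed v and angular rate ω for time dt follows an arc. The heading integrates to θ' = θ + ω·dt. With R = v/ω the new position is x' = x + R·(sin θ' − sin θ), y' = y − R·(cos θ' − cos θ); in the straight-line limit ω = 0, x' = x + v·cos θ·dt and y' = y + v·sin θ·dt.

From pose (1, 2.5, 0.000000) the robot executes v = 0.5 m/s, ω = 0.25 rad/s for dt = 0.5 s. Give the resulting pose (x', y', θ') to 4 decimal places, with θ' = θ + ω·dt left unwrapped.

(1.2493, 2.5156, 0.1250)

θ' = 0.0000 + 0.25·0.5 = 0.1250
R = v/ω = 0.5/0.25 = 2.0000
x' = 1 + 2.0000·(sin 0.1250 − sin 0.0000) = 1.2493
y' = 2.5 − 2.0000·(cos 0.1250 − cos 0.0000) = 2.5156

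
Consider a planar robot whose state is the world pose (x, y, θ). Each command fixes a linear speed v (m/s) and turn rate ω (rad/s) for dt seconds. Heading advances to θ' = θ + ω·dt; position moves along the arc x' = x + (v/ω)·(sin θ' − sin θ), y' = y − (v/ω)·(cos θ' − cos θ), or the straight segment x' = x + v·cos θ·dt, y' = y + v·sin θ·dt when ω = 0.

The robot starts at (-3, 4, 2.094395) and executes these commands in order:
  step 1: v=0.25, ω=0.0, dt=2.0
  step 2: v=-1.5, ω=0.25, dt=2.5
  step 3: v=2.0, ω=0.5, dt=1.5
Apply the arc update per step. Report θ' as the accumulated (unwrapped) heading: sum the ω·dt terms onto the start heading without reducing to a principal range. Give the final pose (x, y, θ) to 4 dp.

step 1: θ'=2.0944 (straight) → pose (-3.2500, 4.4330, 2.0944)
step 2: θ'=2.7194 (R=-6.0000) → pose (-0.5124, 1.9599, 2.7194)
step 3: θ'=3.4694 (R=4.0000) → pose (-3.4394, 2.0981, 3.4694)

(-3.4394, 2.0981, 3.4694)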